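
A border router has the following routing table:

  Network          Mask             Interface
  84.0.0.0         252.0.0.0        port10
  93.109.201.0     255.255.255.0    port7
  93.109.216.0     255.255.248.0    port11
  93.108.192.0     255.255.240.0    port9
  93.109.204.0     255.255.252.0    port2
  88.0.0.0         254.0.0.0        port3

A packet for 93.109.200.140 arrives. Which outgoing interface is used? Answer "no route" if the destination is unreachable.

No entry's prefix contains 93.109.200.140; there is no default route.

no route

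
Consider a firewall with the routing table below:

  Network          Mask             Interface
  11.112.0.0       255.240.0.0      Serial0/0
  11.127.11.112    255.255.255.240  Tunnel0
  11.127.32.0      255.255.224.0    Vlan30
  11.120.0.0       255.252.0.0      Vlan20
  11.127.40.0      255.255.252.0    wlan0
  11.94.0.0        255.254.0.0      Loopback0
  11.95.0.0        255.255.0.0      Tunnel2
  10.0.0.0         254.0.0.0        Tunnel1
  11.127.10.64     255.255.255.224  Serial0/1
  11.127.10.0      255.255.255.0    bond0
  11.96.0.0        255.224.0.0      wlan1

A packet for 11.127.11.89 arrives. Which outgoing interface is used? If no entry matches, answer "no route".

Serial0/0

Routes whose prefix contains 11.127.11.89:
  10.0.0.0/7 (10.0.0.0 - 11.255.255.255) -> Tunnel1
  11.96.0.0/11 (11.96.0.0 - 11.127.255.255) -> wlan1
  11.112.0.0/12 (11.112.0.0 - 11.127.255.255) -> Serial0/0
More-specific entries that do NOT match:
  11.127.11.112/28 (11.127.11.112 - 11.127.11.127) does not contain 11.127.11.89
  11.127.10.64/27 (11.127.10.64 - 11.127.10.95) does not contain 11.127.11.89
  11.127.10.0/24 (11.127.10.0 - 11.127.10.255) does not contain 11.127.11.89
  11.127.40.0/22 (11.127.40.0 - 11.127.43.255) does not contain 11.127.11.89
  11.127.32.0/19 (11.127.32.0 - 11.127.63.255) does not contain 11.127.11.89
  11.95.0.0/16 (11.95.0.0 - 11.95.255.255) does not contain 11.127.11.89
  11.94.0.0/15 (11.94.0.0 - 11.95.255.255) does not contain 11.127.11.89
  11.120.0.0/14 (11.120.0.0 - 11.123.255.255) does not contain 11.127.11.89
Longest matching prefix is /12 -> interface Serial0/0.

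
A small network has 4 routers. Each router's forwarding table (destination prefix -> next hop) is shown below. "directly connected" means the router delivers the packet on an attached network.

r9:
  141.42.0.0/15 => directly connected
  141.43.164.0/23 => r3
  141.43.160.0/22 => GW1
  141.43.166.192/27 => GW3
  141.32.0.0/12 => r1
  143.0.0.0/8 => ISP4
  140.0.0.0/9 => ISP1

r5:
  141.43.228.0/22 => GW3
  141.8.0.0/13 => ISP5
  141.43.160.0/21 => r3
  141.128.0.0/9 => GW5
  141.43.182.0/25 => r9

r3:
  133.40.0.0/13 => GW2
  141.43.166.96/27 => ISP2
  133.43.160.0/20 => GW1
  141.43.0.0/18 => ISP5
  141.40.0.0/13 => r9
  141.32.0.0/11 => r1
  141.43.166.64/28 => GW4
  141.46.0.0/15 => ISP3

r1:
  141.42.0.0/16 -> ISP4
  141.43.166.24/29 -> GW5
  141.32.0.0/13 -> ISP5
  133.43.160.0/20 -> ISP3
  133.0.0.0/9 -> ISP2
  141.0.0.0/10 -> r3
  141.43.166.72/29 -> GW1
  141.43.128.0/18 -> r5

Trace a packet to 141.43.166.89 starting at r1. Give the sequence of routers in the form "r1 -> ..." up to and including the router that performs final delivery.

At r1: longest match for 141.43.166.89 is 141.43.128.0/18 -> r5
At r5: longest match for 141.43.166.89 is 141.43.160.0/21 -> r3
At r3: longest match for 141.43.166.89 is 141.40.0.0/13 -> r9
At r9: longest match for 141.43.166.89 is 141.42.0.0/15 -> directly connected

r1 -> r5 -> r3 -> r9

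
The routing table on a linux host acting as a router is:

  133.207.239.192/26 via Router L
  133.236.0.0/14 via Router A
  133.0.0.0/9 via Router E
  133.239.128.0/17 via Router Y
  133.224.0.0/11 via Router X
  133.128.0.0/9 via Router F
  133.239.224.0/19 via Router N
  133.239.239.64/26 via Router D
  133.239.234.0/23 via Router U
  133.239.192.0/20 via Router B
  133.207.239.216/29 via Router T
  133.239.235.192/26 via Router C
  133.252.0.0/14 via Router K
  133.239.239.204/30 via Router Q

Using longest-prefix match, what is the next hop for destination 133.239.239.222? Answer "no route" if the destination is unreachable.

Routes whose prefix contains 133.239.239.222:
  133.128.0.0/9 (133.128.0.0 - 133.255.255.255) -> Router F
  133.224.0.0/11 (133.224.0.0 - 133.255.255.255) -> Router X
  133.236.0.0/14 (133.236.0.0 - 133.239.255.255) -> Router A
  133.239.128.0/17 (133.239.128.0 - 133.239.255.255) -> Router Y
  133.239.224.0/19 (133.239.224.0 - 133.239.255.255) -> Router N
More-specific entries that do NOT match:
  133.239.239.204/30 (133.239.239.204 - 133.239.239.207) does not contain 133.239.239.222
  133.207.239.216/29 (133.207.239.216 - 133.207.239.223) does not contain 133.239.239.222
  133.207.239.192/26 (133.207.239.192 - 133.207.239.255) does not contain 133.239.239.222
  133.239.239.64/26 (133.239.239.64 - 133.239.239.127) does not contain 133.239.239.222
  133.239.235.192/26 (133.239.235.192 - 133.239.235.255) does not contain 133.239.239.222
  133.239.234.0/23 (133.239.234.0 - 133.239.235.255) does not contain 133.239.239.222
  133.239.192.0/20 (133.239.192.0 - 133.239.207.255) does not contain 133.239.239.222
Longest matching prefix is /19 -> next hop Router N.

Router N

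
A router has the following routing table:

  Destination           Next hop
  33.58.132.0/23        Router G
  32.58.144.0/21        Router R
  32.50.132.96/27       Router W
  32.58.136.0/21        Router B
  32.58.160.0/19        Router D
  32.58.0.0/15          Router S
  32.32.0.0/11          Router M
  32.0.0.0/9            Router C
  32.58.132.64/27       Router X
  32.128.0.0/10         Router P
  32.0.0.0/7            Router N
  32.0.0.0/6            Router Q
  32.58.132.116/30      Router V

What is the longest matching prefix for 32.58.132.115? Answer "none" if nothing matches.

32.58.0.0/15

Entries matching 32.58.132.115:
  32.0.0.0/6 (32.0.0.0 - 35.255.255.255)
  32.0.0.0/7 (32.0.0.0 - 33.255.255.255)
  32.0.0.0/9 (32.0.0.0 - 32.127.255.255)
  32.32.0.0/11 (32.32.0.0 - 32.63.255.255)
  32.58.0.0/15 (32.58.0.0 - 32.59.255.255)
Most specific is 32.58.0.0/15.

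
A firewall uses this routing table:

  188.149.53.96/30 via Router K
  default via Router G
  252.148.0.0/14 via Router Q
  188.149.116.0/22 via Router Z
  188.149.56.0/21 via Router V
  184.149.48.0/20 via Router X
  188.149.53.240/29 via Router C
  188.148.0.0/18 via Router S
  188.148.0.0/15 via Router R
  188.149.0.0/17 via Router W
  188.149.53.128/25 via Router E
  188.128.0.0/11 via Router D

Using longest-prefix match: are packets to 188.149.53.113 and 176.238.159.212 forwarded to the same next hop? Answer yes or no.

188.149.53.113: longest match 188.149.0.0/17 -> Router W
176.238.159.212: longest match 0.0.0.0/0 -> Router G

no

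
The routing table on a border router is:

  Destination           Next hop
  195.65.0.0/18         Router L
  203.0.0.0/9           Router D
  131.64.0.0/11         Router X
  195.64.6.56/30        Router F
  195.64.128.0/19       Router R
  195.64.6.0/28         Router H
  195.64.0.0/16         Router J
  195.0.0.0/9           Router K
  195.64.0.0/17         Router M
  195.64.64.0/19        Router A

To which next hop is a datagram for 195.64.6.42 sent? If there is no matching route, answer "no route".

Router M

Routes whose prefix contains 195.64.6.42:
  195.0.0.0/9 (195.0.0.0 - 195.127.255.255) -> Router K
  195.64.0.0/16 (195.64.0.0 - 195.64.255.255) -> Router J
  195.64.0.0/17 (195.64.0.0 - 195.64.127.255) -> Router M
More-specific entries that do NOT match:
  195.64.6.56/30 (195.64.6.56 - 195.64.6.59) does not contain 195.64.6.42
  195.64.6.0/28 (195.64.6.0 - 195.64.6.15) does not contain 195.64.6.42
  195.64.128.0/19 (195.64.128.0 - 195.64.159.255) does not contain 195.64.6.42
  195.64.64.0/19 (195.64.64.0 - 195.64.95.255) does not contain 195.64.6.42
  195.65.0.0/18 (195.65.0.0 - 195.65.63.255) does not contain 195.64.6.42
Longest matching prefix is /17 -> next hop Router M.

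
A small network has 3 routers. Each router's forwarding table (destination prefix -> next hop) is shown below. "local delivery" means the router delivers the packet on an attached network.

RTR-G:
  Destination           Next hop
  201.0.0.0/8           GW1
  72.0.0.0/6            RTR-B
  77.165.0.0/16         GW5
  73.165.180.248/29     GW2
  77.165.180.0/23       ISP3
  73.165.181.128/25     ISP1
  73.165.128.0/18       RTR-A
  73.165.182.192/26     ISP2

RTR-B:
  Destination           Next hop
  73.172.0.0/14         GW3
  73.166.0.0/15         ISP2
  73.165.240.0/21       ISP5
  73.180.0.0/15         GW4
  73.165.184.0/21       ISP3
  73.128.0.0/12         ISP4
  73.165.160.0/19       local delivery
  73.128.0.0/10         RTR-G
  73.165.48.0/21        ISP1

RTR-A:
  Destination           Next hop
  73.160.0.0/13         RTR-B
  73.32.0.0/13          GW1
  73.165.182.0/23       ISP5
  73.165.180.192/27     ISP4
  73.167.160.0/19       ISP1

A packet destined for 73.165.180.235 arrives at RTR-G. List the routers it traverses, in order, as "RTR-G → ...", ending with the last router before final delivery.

At RTR-G: longest match for 73.165.180.235 is 73.165.128.0/18 -> RTR-A
At RTR-A: longest match for 73.165.180.235 is 73.160.0.0/13 -> RTR-B
At RTR-B: longest match for 73.165.180.235 is 73.165.160.0/19 -> local delivery

RTR-G → RTR-A → RTR-B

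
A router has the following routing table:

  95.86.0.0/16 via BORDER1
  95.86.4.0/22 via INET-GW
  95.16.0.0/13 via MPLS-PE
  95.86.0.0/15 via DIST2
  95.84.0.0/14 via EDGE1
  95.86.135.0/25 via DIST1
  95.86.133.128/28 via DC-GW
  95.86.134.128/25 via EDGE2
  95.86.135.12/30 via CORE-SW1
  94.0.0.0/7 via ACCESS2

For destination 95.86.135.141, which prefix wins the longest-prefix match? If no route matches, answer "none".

95.86.0.0/16

Entries matching 95.86.135.141:
  94.0.0.0/7 (94.0.0.0 - 95.255.255.255)
  95.84.0.0/14 (95.84.0.0 - 95.87.255.255)
  95.86.0.0/15 (95.86.0.0 - 95.87.255.255)
  95.86.0.0/16 (95.86.0.0 - 95.86.255.255)
Most specific is 95.86.0.0/16.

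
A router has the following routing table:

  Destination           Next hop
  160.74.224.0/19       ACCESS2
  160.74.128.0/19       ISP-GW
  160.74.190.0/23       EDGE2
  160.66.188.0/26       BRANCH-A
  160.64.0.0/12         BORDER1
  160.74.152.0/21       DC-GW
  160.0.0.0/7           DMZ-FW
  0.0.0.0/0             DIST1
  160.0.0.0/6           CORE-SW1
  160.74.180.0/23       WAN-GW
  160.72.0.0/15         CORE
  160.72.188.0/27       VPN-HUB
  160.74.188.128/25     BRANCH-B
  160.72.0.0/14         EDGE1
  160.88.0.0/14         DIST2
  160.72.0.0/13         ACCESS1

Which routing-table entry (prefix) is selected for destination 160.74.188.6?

Entries matching 160.74.188.6:
  0.0.0.0/0 (default, matches everything)
  160.0.0.0/6 (160.0.0.0 - 163.255.255.255)
  160.0.0.0/7 (160.0.0.0 - 161.255.255.255)
  160.64.0.0/12 (160.64.0.0 - 160.79.255.255)
  160.72.0.0/13 (160.72.0.0 - 160.79.255.255)
  160.72.0.0/14 (160.72.0.0 - 160.75.255.255)
Most specific is 160.72.0.0/14.

160.72.0.0/14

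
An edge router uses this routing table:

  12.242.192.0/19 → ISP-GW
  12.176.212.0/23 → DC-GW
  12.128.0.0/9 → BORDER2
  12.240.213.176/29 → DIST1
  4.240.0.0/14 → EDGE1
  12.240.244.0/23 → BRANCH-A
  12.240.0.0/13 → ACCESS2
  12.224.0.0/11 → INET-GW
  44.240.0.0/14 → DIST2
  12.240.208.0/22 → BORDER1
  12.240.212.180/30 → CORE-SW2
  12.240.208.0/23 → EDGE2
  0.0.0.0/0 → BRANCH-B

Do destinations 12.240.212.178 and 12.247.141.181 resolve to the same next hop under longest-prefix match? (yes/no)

12.240.212.178: longest match 12.240.0.0/13 -> ACCESS2
12.247.141.181: longest match 12.240.0.0/13 -> ACCESS2

yes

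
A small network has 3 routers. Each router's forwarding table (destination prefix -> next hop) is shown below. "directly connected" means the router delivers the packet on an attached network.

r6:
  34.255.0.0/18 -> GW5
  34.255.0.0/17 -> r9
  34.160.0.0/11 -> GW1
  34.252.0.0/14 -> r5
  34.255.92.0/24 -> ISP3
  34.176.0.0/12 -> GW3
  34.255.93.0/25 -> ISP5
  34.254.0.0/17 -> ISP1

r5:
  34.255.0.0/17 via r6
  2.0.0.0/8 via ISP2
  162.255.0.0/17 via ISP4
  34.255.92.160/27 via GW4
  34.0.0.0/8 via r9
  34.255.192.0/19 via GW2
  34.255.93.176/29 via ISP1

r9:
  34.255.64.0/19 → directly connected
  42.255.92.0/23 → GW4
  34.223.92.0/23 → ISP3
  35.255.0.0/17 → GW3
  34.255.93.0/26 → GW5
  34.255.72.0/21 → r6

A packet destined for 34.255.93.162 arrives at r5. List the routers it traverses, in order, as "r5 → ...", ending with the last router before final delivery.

At r5: longest match for 34.255.93.162 is 34.255.0.0/17 -> r6
At r6: longest match for 34.255.93.162 is 34.255.0.0/17 -> r9
At r9: longest match for 34.255.93.162 is 34.255.64.0/19 -> directly connected

r5 → r6 → r9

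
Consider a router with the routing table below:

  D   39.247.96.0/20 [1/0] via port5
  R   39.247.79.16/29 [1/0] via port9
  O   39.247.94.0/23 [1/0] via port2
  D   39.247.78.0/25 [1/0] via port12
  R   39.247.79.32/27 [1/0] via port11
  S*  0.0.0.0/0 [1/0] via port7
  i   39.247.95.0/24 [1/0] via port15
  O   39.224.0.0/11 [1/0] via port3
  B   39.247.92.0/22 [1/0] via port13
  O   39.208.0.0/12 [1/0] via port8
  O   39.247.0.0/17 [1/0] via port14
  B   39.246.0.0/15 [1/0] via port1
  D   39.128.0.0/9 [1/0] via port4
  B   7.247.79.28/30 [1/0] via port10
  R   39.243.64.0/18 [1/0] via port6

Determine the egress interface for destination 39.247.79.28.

Routes whose prefix contains 39.247.79.28:
  0.0.0.0/0 (default, matches everything) -> port7
  39.128.0.0/9 (39.128.0.0 - 39.255.255.255) -> port4
  39.224.0.0/11 (39.224.0.0 - 39.255.255.255) -> port3
  39.246.0.0/15 (39.246.0.0 - 39.247.255.255) -> port1
  39.247.0.0/17 (39.247.0.0 - 39.247.127.255) -> port14
More-specific entries that do NOT match:
  7.247.79.28/30 (7.247.79.28 - 7.247.79.31) does not contain 39.247.79.28
  39.247.79.16/29 (39.247.79.16 - 39.247.79.23) does not contain 39.247.79.28
  39.247.79.32/27 (39.247.79.32 - 39.247.79.63) does not contain 39.247.79.28
  39.247.78.0/25 (39.247.78.0 - 39.247.78.127) does not contain 39.247.79.28
  39.247.95.0/24 (39.247.95.0 - 39.247.95.255) does not contain 39.247.79.28
  39.247.94.0/23 (39.247.94.0 - 39.247.95.255) does not contain 39.247.79.28
  39.247.92.0/22 (39.247.92.0 - 39.247.95.255) does not contain 39.247.79.28
  39.247.96.0/20 (39.247.96.0 - 39.247.111.255) does not contain 39.247.79.28
  39.243.64.0/18 (39.243.64.0 - 39.243.127.255) does not contain 39.247.79.28
Longest matching prefix is /17 -> interface port14.

port14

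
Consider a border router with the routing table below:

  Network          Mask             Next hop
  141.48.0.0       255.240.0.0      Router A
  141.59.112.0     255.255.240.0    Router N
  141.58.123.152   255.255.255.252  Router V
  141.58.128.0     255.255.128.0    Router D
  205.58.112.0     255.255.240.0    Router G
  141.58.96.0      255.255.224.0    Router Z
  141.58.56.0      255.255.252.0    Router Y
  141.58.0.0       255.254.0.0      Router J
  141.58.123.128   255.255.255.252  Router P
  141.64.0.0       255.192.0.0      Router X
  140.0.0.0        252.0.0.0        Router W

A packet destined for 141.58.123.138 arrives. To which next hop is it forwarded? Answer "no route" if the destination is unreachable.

Routes whose prefix contains 141.58.123.138:
  140.0.0.0/6 (140.0.0.0 - 143.255.255.255) -> Router W
  141.48.0.0/12 (141.48.0.0 - 141.63.255.255) -> Router A
  141.58.0.0/15 (141.58.0.0 - 141.59.255.255) -> Router J
  141.58.96.0/19 (141.58.96.0 - 141.58.127.255) -> Router Z
More-specific entries that do NOT match:
  141.58.123.152/30 (141.58.123.152 - 141.58.123.155) does not contain 141.58.123.138
  141.58.123.128/30 (141.58.123.128 - 141.58.123.131) does not contain 141.58.123.138
  141.58.56.0/22 (141.58.56.0 - 141.58.59.255) does not contain 141.58.123.138
  141.59.112.0/20 (141.59.112.0 - 141.59.127.255) does not contain 141.58.123.138
  205.58.112.0/20 (205.58.112.0 - 205.58.127.255) does not contain 141.58.123.138
Longest matching prefix is /19 -> next hop Router Z.

Router Z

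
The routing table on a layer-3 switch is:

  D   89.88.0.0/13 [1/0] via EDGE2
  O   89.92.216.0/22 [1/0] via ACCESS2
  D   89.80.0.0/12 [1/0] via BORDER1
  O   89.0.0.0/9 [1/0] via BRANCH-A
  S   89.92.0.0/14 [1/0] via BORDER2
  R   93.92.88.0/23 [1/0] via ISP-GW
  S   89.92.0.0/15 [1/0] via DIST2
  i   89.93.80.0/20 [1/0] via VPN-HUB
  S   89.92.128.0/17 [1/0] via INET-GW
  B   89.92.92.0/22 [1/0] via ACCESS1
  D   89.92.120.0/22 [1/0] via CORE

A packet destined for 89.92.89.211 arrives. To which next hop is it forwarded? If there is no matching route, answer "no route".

Routes whose prefix contains 89.92.89.211:
  89.0.0.0/9 (89.0.0.0 - 89.127.255.255) -> BRANCH-A
  89.80.0.0/12 (89.80.0.0 - 89.95.255.255) -> BORDER1
  89.88.0.0/13 (89.88.0.0 - 89.95.255.255) -> EDGE2
  89.92.0.0/14 (89.92.0.0 - 89.95.255.255) -> BORDER2
  89.92.0.0/15 (89.92.0.0 - 89.93.255.255) -> DIST2
More-specific entries that do NOT match:
  93.92.88.0/23 (93.92.88.0 - 93.92.89.255) does not contain 89.92.89.211
  89.92.216.0/22 (89.92.216.0 - 89.92.219.255) does not contain 89.92.89.211
  89.92.92.0/22 (89.92.92.0 - 89.92.95.255) does not contain 89.92.89.211
  89.92.120.0/22 (89.92.120.0 - 89.92.123.255) does not contain 89.92.89.211
  89.93.80.0/20 (89.93.80.0 - 89.93.95.255) does not contain 89.92.89.211
  89.92.128.0/17 (89.92.128.0 - 89.92.255.255) does not contain 89.92.89.211
Longest matching prefix is /15 -> next hop DIST2.

DIST2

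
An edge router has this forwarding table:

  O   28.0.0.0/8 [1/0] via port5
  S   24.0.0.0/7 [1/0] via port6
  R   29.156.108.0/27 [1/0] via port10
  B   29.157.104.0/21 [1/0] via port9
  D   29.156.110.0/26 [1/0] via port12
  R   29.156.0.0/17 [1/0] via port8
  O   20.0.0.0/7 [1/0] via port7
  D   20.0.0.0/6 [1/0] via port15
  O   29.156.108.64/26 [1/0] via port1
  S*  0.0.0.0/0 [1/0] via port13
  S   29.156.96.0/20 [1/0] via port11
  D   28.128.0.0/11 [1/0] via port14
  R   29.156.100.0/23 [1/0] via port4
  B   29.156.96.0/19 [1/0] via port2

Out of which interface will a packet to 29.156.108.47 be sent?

Routes whose prefix contains 29.156.108.47:
  0.0.0.0/0 (default, matches everything) -> port13
  29.156.0.0/17 (29.156.0.0 - 29.156.127.255) -> port8
  29.156.96.0/19 (29.156.96.0 - 29.156.127.255) -> port2
  29.156.96.0/20 (29.156.96.0 - 29.156.111.255) -> port11
More-specific entries that do NOT match:
  29.156.108.0/27 (29.156.108.0 - 29.156.108.31) does not contain 29.156.108.47
  29.156.110.0/26 (29.156.110.0 - 29.156.110.63) does not contain 29.156.108.47
  29.156.108.64/26 (29.156.108.64 - 29.156.108.127) does not contain 29.156.108.47
  29.156.100.0/23 (29.156.100.0 - 29.156.101.255) does not contain 29.156.108.47
  29.157.104.0/21 (29.157.104.0 - 29.157.111.255) does not contain 29.156.108.47
Longest matching prefix is /20 -> interface port11.

port11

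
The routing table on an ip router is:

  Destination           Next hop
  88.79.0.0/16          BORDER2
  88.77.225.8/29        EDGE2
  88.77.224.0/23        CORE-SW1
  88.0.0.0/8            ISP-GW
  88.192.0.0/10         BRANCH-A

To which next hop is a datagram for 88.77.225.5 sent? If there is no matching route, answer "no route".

CORE-SW1

Routes whose prefix contains 88.77.225.5:
  88.0.0.0/8 (88.0.0.0 - 88.255.255.255) -> ISP-GW
  88.77.224.0/23 (88.77.224.0 - 88.77.225.255) -> CORE-SW1
More-specific entries that do NOT match:
  88.77.225.8/29 (88.77.225.8 - 88.77.225.15) does not contain 88.77.225.5
Longest matching prefix is /23 -> next hop CORE-SW1.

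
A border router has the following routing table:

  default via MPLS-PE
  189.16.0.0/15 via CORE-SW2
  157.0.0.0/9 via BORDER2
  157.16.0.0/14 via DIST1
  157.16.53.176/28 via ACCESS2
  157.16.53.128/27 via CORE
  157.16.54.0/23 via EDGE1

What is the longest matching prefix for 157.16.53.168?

157.16.0.0/14

Entries matching 157.16.53.168:
  0.0.0.0/0 (default, matches everything)
  157.0.0.0/9 (157.0.0.0 - 157.127.255.255)
  157.16.0.0/14 (157.16.0.0 - 157.19.255.255)
Most specific is 157.16.0.0/14.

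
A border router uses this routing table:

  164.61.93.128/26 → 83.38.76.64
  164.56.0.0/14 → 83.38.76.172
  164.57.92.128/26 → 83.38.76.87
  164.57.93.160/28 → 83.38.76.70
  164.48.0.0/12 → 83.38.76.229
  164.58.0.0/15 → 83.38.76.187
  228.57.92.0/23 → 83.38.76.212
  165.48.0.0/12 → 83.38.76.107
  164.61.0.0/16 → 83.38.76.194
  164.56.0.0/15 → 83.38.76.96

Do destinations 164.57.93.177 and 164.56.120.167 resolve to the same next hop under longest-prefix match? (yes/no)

164.57.93.177: longest match 164.56.0.0/15 -> 83.38.76.96
164.56.120.167: longest match 164.56.0.0/15 -> 83.38.76.96

yes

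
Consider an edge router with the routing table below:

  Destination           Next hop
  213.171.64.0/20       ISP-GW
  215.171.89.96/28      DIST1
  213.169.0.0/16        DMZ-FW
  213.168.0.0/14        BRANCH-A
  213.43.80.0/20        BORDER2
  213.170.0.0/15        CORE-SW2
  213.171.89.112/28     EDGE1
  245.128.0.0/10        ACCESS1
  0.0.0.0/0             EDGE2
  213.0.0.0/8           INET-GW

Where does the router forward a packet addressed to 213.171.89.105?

CORE-SW2

Routes whose prefix contains 213.171.89.105:
  0.0.0.0/0 (default, matches everything) -> EDGE2
  213.0.0.0/8 (213.0.0.0 - 213.255.255.255) -> INET-GW
  213.168.0.0/14 (213.168.0.0 - 213.171.255.255) -> BRANCH-A
  213.170.0.0/15 (213.170.0.0 - 213.171.255.255) -> CORE-SW2
More-specific entries that do NOT match:
  215.171.89.96/28 (215.171.89.96 - 215.171.89.111) does not contain 213.171.89.105
  213.171.89.112/28 (213.171.89.112 - 213.171.89.127) does not contain 213.171.89.105
  213.171.64.0/20 (213.171.64.0 - 213.171.79.255) does not contain 213.171.89.105
  213.43.80.0/20 (213.43.80.0 - 213.43.95.255) does not contain 213.171.89.105
  213.169.0.0/16 (213.169.0.0 - 213.169.255.255) does not contain 213.171.89.105
Longest matching prefix is /15 -> next hop CORE-SW2.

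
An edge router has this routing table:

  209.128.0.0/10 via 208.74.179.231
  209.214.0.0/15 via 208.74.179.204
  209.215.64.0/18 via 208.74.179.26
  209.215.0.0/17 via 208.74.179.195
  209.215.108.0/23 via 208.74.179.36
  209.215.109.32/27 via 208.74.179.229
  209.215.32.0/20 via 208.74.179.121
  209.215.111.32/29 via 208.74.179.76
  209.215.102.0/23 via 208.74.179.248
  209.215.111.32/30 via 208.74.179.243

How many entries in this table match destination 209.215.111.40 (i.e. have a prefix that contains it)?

Prefixes containing 209.215.111.40:
  209.214.0.0/15 (209.214.0.0 - 209.215.255.255)
  209.215.0.0/17 (209.215.0.0 - 209.215.127.255)
  209.215.64.0/18 (209.215.64.0 - 209.215.127.255)
Total matching entries: 3.

3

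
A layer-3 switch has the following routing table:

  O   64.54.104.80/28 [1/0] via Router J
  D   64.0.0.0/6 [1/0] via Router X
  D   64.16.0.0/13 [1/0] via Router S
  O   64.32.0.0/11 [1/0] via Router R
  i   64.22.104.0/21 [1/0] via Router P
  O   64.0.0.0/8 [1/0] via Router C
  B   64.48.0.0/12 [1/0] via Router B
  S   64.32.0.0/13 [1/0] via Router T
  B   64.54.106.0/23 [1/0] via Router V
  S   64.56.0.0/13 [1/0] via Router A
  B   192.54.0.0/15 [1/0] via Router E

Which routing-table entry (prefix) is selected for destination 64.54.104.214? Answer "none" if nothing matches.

64.48.0.0/12

Entries matching 64.54.104.214:
  64.0.0.0/6 (64.0.0.0 - 67.255.255.255)
  64.0.0.0/8 (64.0.0.0 - 64.255.255.255)
  64.32.0.0/11 (64.32.0.0 - 64.63.255.255)
  64.48.0.0/12 (64.48.0.0 - 64.63.255.255)
Most specific is 64.48.0.0/12.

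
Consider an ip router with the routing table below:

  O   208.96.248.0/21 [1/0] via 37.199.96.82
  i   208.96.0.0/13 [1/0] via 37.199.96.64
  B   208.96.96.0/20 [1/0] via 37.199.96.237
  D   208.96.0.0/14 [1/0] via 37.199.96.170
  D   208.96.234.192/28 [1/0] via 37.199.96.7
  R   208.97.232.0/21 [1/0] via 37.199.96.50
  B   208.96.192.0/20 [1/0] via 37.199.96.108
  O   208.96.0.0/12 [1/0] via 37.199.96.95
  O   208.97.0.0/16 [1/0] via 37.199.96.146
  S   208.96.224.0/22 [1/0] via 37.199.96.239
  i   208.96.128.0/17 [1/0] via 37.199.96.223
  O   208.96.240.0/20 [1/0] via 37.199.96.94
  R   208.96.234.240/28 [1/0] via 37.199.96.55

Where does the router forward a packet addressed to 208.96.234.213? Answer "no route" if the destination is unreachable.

Routes whose prefix contains 208.96.234.213:
  208.96.0.0/12 (208.96.0.0 - 208.111.255.255) -> 37.199.96.95
  208.96.0.0/13 (208.96.0.0 - 208.103.255.255) -> 37.199.96.64
  208.96.0.0/14 (208.96.0.0 - 208.99.255.255) -> 37.199.96.170
  208.96.128.0/17 (208.96.128.0 - 208.96.255.255) -> 37.199.96.223
More-specific entries that do NOT match:
  208.96.234.192/28 (208.96.234.192 - 208.96.234.207) does not contain 208.96.234.213
  208.96.234.240/28 (208.96.234.240 - 208.96.234.255) does not contain 208.96.234.213
  208.96.224.0/22 (208.96.224.0 - 208.96.227.255) does not contain 208.96.234.213
  208.96.248.0/21 (208.96.248.0 - 208.96.255.255) does not contain 208.96.234.213
  208.97.232.0/21 (208.97.232.0 - 208.97.239.255) does not contain 208.96.234.213
  208.96.96.0/20 (208.96.96.0 - 208.96.111.255) does not contain 208.96.234.213
  208.96.192.0/20 (208.96.192.0 - 208.96.207.255) does not contain 208.96.234.213
  208.96.240.0/20 (208.96.240.0 - 208.96.255.255) does not contain 208.96.234.213
Longest matching prefix is /17 -> next hop 37.199.96.223.

37.199.96.223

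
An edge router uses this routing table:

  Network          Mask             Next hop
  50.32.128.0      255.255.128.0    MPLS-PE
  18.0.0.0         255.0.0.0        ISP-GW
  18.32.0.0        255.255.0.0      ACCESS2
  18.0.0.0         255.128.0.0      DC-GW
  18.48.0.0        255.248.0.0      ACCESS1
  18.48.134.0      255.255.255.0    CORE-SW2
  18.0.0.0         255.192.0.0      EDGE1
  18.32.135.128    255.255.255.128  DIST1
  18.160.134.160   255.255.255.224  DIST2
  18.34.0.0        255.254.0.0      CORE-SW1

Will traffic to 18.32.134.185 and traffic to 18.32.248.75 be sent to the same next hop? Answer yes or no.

18.32.134.185: longest match 18.32.0.0/16 -> ACCESS2
18.32.248.75: longest match 18.32.0.0/16 -> ACCESS2

yes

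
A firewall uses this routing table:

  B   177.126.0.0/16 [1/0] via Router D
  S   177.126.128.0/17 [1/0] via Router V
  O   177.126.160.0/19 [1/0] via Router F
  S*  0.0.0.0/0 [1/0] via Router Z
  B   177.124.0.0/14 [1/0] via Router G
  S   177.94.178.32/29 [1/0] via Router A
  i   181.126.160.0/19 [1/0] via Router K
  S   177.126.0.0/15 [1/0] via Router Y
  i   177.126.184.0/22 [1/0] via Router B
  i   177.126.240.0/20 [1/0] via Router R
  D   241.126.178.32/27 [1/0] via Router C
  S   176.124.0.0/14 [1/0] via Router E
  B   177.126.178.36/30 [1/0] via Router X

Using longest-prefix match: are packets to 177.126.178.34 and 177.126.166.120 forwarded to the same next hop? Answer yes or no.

yes

177.126.178.34: longest match 177.126.160.0/19 -> Router F
177.126.166.120: longest match 177.126.160.0/19 -> Router F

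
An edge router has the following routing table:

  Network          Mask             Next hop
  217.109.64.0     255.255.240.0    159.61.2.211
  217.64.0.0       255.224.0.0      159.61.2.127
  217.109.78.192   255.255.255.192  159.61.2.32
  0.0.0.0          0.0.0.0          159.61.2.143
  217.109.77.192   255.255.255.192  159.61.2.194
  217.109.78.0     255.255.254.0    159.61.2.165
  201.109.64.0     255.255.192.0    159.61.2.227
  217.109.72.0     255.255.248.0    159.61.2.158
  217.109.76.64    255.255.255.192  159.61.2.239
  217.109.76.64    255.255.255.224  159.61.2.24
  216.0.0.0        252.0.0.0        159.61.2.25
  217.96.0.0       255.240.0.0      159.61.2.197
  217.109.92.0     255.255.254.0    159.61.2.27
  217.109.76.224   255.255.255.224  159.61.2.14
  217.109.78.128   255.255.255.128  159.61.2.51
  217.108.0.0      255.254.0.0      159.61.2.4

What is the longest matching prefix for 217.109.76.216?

217.109.72.0/21

Entries matching 217.109.76.216:
  0.0.0.0/0 (default, matches everything)
  216.0.0.0/6 (216.0.0.0 - 219.255.255.255)
  217.96.0.0/12 (217.96.0.0 - 217.111.255.255)
  217.108.0.0/15 (217.108.0.0 - 217.109.255.255)
  217.109.64.0/20 (217.109.64.0 - 217.109.79.255)
  217.109.72.0/21 (217.109.72.0 - 217.109.79.255)
Most specific is 217.109.72.0/21.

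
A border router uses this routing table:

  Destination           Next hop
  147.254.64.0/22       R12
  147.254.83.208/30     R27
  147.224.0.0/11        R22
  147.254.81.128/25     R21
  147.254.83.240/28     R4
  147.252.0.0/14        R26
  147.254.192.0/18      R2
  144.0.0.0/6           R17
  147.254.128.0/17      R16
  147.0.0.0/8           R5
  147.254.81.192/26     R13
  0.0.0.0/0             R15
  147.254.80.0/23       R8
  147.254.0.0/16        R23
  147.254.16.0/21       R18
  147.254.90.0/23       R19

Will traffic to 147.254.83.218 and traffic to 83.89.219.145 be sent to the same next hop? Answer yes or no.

147.254.83.218: longest match 147.254.0.0/16 -> R23
83.89.219.145: longest match 0.0.0.0/0 -> R15

no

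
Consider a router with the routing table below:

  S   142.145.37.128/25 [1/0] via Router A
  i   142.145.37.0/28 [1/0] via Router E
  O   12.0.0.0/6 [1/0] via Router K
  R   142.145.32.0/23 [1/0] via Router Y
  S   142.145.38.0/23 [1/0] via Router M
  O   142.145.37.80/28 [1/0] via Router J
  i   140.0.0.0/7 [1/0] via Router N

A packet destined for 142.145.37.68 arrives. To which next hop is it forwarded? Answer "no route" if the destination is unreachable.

no route

No entry's prefix contains 142.145.37.68; there is no default route.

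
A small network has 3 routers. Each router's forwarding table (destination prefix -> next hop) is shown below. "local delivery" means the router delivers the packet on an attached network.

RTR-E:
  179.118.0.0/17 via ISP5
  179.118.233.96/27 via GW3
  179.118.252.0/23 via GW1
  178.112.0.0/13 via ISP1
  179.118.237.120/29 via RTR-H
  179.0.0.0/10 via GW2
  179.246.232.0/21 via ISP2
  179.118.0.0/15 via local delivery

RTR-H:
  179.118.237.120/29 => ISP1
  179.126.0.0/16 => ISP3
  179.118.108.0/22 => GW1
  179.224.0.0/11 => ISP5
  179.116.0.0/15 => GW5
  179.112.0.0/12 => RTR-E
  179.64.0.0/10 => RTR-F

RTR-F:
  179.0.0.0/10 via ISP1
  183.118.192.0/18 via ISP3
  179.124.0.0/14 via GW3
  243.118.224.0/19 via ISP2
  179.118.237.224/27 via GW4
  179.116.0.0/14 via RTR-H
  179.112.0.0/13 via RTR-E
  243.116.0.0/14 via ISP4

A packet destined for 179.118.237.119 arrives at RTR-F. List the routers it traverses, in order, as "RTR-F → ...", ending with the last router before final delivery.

RTR-F → RTR-H → RTR-E

At RTR-F: longest match for 179.118.237.119 is 179.116.0.0/14 -> RTR-H
At RTR-H: longest match for 179.118.237.119 is 179.112.0.0/12 -> RTR-E
At RTR-E: longest match for 179.118.237.119 is 179.118.0.0/15 -> local delivery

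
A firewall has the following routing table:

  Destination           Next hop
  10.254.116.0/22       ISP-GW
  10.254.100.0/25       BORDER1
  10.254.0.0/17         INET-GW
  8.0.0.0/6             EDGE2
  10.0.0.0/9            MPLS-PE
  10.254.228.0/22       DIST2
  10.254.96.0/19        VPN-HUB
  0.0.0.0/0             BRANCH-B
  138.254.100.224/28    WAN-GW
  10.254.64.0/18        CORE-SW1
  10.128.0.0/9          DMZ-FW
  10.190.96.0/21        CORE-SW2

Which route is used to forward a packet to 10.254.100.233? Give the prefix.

Entries matching 10.254.100.233:
  0.0.0.0/0 (default, matches everything)
  8.0.0.0/6 (8.0.0.0 - 11.255.255.255)
  10.128.0.0/9 (10.128.0.0 - 10.255.255.255)
  10.254.0.0/17 (10.254.0.0 - 10.254.127.255)
  10.254.64.0/18 (10.254.64.0 - 10.254.127.255)
  10.254.96.0/19 (10.254.96.0 - 10.254.127.255)
Most specific is 10.254.96.0/19.

10.254.96.0/19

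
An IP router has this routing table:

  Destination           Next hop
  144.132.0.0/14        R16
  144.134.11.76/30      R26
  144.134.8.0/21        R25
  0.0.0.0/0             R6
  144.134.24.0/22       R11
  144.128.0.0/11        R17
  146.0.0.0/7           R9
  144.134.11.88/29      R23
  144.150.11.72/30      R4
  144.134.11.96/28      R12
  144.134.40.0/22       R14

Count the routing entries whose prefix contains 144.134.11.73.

Prefixes containing 144.134.11.73:
  0.0.0.0/0 (default, matches everything)
  144.128.0.0/11 (144.128.0.0 - 144.159.255.255)
  144.132.0.0/14 (144.132.0.0 - 144.135.255.255)
  144.134.8.0/21 (144.134.8.0 - 144.134.15.255)
Total matching entries: 4.

4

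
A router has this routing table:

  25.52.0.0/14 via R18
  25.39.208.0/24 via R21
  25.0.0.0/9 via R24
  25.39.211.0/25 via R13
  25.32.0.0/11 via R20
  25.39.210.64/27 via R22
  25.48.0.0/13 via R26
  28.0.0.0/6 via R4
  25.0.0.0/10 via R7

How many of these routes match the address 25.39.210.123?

3

Prefixes containing 25.39.210.123:
  25.0.0.0/9 (25.0.0.0 - 25.127.255.255)
  25.0.0.0/10 (25.0.0.0 - 25.63.255.255)
  25.32.0.0/11 (25.32.0.0 - 25.63.255.255)
Total matching entries: 3.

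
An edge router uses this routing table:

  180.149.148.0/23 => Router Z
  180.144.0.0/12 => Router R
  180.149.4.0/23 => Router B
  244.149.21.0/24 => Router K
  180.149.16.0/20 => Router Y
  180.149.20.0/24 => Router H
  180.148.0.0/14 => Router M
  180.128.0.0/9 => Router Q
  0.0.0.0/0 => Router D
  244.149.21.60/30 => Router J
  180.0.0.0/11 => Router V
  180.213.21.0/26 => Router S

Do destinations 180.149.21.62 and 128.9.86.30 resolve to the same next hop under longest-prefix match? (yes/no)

no

180.149.21.62: longest match 180.149.16.0/20 -> Router Y
128.9.86.30: longest match 0.0.0.0/0 -> Router D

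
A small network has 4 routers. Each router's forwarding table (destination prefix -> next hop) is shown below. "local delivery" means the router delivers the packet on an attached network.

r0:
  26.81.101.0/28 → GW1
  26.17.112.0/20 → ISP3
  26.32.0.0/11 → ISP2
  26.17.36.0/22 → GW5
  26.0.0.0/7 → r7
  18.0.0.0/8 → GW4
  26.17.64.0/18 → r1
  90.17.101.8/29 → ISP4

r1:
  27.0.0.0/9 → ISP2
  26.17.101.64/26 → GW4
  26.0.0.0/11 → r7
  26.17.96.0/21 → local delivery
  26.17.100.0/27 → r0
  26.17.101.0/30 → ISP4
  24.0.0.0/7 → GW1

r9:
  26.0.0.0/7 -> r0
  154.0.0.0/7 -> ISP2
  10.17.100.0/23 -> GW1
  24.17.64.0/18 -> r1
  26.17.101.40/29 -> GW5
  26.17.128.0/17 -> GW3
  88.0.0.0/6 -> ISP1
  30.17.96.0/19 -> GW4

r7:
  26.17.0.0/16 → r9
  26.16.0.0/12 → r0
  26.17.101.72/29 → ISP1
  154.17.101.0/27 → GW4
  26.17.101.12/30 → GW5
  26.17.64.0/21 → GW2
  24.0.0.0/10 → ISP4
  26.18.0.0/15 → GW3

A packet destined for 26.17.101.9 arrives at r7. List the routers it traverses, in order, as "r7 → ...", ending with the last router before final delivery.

r7 → r9 → r0 → r1

At r7: longest match for 26.17.101.9 is 26.17.0.0/16 -> r9
At r9: longest match for 26.17.101.9 is 26.0.0.0/7 -> r0
At r0: longest match for 26.17.101.9 is 26.17.64.0/18 -> r1
At r1: longest match for 26.17.101.9 is 26.17.96.0/21 -> local delivery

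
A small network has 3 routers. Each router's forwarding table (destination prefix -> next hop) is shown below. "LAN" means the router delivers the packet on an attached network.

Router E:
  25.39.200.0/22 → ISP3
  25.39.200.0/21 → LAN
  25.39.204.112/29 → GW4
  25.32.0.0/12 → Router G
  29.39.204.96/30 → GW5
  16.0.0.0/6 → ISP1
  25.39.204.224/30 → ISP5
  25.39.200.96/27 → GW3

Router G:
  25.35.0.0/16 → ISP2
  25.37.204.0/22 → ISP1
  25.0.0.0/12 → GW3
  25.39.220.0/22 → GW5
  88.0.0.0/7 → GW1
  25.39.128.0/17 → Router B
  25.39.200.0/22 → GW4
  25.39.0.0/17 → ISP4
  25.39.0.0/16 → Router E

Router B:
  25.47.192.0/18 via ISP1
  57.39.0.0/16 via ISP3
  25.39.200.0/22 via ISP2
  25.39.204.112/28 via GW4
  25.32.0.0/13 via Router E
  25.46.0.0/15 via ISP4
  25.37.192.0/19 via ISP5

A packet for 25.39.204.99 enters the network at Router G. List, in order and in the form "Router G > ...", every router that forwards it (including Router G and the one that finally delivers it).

At Router G: longest match for 25.39.204.99 is 25.39.128.0/17 -> Router B
At Router B: longest match for 25.39.204.99 is 25.32.0.0/13 -> Router E
At Router E: longest match for 25.39.204.99 is 25.39.200.0/21 -> LAN

Router G > Router B > Router E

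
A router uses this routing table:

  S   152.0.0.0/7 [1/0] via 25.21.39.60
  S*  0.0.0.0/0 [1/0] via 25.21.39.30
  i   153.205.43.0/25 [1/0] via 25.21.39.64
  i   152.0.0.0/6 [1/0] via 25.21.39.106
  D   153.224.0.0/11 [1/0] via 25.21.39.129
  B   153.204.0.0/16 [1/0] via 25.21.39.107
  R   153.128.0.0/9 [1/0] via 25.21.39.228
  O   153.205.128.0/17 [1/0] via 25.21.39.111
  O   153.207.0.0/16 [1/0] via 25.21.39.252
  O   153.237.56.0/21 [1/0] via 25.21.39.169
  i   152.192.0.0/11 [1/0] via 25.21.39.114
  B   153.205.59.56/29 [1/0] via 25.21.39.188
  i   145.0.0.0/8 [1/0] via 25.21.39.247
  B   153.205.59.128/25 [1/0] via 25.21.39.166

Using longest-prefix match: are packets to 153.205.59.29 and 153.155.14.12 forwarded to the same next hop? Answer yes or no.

153.205.59.29: longest match 153.128.0.0/9 -> 25.21.39.228
153.155.14.12: longest match 153.128.0.0/9 -> 25.21.39.228

yes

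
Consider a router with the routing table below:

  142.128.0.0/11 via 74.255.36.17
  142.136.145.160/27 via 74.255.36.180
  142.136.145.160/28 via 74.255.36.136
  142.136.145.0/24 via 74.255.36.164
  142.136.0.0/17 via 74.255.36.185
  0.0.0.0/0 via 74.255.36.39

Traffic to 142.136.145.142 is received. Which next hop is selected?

74.255.36.164

Routes whose prefix contains 142.136.145.142:
  0.0.0.0/0 (default, matches everything) -> 74.255.36.39
  142.128.0.0/11 (142.128.0.0 - 142.159.255.255) -> 74.255.36.17
  142.136.145.0/24 (142.136.145.0 - 142.136.145.255) -> 74.255.36.164
More-specific entries that do NOT match:
  142.136.145.160/28 (142.136.145.160 - 142.136.145.175) does not contain 142.136.145.142
  142.136.145.160/27 (142.136.145.160 - 142.136.145.191) does not contain 142.136.145.142
Longest matching prefix is /24 -> next hop 74.255.36.164.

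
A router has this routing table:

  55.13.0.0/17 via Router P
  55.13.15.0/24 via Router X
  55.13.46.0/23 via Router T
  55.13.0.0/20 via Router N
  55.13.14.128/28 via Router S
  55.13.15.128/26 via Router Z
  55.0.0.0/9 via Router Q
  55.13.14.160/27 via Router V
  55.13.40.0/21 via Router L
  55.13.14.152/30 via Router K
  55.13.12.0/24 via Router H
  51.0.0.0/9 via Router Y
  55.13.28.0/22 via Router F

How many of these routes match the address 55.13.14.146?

Prefixes containing 55.13.14.146:
  55.0.0.0/9 (55.0.0.0 - 55.127.255.255)
  55.13.0.0/17 (55.13.0.0 - 55.13.127.255)
  55.13.0.0/20 (55.13.0.0 - 55.13.15.255)
Total matching entries: 3.

3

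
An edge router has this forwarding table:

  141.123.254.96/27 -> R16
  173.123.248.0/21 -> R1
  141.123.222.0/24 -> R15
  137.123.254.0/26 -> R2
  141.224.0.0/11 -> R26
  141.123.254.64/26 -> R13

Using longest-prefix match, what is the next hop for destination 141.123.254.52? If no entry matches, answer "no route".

no route

No entry's prefix contains 141.123.254.52; there is no default route.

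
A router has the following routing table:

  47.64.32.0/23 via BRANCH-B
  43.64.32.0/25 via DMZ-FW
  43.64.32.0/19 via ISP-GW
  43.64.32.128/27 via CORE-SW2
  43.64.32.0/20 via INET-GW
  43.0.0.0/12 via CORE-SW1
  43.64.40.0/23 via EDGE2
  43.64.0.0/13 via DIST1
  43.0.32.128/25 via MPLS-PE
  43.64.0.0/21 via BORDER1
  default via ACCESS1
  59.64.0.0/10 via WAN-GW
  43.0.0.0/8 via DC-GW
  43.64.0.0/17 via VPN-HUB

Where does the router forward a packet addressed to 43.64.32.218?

INET-GW

Routes whose prefix contains 43.64.32.218:
  0.0.0.0/0 (default, matches everything) -> ACCESS1
  43.0.0.0/8 (43.0.0.0 - 43.255.255.255) -> DC-GW
  43.64.0.0/13 (43.64.0.0 - 43.71.255.255) -> DIST1
  43.64.0.0/17 (43.64.0.0 - 43.64.127.255) -> VPN-HUB
  43.64.32.0/19 (43.64.32.0 - 43.64.63.255) -> ISP-GW
  43.64.32.0/20 (43.64.32.0 - 43.64.47.255) -> INET-GW
More-specific entries that do NOT match:
  43.64.32.128/27 (43.64.32.128 - 43.64.32.159) does not contain 43.64.32.218
  43.64.32.0/25 (43.64.32.0 - 43.64.32.127) does not contain 43.64.32.218
  43.0.32.128/25 (43.0.32.128 - 43.0.32.255) does not contain 43.64.32.218
  47.64.32.0/23 (47.64.32.0 - 47.64.33.255) does not contain 43.64.32.218
  43.64.40.0/23 (43.64.40.0 - 43.64.41.255) does not contain 43.64.32.218
  43.64.0.0/21 (43.64.0.0 - 43.64.7.255) does not contain 43.64.32.218
Longest matching prefix is /20 -> next hop INET-GW.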